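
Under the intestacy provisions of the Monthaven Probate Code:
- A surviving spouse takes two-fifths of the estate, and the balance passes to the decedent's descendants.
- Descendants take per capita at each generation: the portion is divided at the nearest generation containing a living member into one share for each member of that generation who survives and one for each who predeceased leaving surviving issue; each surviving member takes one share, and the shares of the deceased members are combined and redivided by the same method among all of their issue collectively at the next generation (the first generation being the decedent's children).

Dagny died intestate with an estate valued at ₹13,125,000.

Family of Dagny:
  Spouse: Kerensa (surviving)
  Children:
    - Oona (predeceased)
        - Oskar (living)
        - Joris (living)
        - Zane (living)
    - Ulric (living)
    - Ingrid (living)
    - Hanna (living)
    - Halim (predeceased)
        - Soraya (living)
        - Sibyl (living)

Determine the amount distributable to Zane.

Zane receives ₹630,000.

Kerensa takes two-fifths of ₹13,125,000 = ₹5,250,000. The remaining ₹7,875,000 passes to the descendants.
The descendants' portion (₹7,875,000) is divided at the children's generation into 5 shares of ₹1,575,000. Ulric, Ingrid, and Hanna each take ₹1,575,000. The 2 shares of the deceased (Oona and Halim) are combined into a pool of ₹3,150,000.
That pool (₹3,150,000) is divided at the grandchildren's generation equally among Oskar, Joris, Zane, Soraya, and Sibyl: ₹630,000 each.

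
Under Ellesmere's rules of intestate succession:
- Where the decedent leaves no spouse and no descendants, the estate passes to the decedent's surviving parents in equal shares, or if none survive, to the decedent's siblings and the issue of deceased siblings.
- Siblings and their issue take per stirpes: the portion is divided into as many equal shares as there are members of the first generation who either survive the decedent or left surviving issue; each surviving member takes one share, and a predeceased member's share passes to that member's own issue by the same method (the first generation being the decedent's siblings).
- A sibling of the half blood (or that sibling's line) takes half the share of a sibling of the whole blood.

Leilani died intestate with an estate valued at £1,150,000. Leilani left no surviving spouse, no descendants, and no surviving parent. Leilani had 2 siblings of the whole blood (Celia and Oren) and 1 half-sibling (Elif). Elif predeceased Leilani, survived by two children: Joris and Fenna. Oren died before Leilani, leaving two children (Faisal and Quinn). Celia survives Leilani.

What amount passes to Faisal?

The entire £1,150,000 passes to the siblings and their issue.
Counting each half-blood sibling's line as half a unit, there are 5/2 units in £1,150,000, so one unit is £460,000. Whole-blood lines (Celia and Oren) take £460,000 each; half-blood lines (Elif) take £230,000 each.
Elif's share (£230,000) is divided into 2 shares of £115,000: Joris and Fenna each take £115,000.
Oren's share (£460,000) is divided into 2 shares of £230,000: Faisal and Quinn each take £230,000.

Faisal receives £230,000.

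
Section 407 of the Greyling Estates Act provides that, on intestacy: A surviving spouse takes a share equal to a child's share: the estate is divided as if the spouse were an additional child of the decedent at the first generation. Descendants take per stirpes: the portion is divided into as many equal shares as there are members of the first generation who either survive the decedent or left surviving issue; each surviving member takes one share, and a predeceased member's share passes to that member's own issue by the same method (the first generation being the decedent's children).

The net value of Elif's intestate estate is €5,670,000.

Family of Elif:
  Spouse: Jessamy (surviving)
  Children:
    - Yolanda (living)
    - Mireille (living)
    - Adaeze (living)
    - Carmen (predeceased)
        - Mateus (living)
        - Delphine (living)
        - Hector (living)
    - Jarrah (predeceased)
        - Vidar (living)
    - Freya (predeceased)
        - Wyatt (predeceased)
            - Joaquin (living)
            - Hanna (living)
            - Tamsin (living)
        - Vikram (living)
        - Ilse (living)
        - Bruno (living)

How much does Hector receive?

The spouse counts as an additional share at the children's level, so there are 7 primary shares of €810,000. Jessamy takes one such share (€810,000).
The children's combined portion (€4,860,000) is divided into 6 shares of €810,000: Yolanda, Mireille, and Adaeze each take €810,000; Carmen's €810,000 share passes to Carmen's issue; Jarrah's €810,000 share passes to Jarrah's issue; Freya's €810,000 share passes to Freya's issue.
Carmen's share (€810,000) is divided into 3 shares of €270,000: Mateus, Delphine, and Hector each take €270,000.
Jarrah's share (€810,000) passes entirely to Vidar.
Freya's share (€810,000) is divided into 4 shares of €202,500: Vikram, Ilse, and Bruno each take €202,500; Wyatt's €202,500 share passes to Wyatt's issue.
Wyatt's share (€202,500) is divided into 3 shares of €67,500: Joaquin, Hanna, and Tamsin each take €67,500.

Hector receives €270,000.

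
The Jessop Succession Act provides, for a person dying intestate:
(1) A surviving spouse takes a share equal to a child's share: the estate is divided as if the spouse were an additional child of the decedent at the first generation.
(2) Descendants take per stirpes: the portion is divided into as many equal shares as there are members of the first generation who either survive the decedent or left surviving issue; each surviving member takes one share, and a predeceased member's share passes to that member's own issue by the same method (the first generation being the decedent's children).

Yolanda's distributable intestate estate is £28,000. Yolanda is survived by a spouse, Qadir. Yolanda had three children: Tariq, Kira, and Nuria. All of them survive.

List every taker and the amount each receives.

The spouse counts as an additional share at the children's level, so there are 4 primary shares of £7,000. Qadir takes one such share (£7,000).
The children's combined portion (£21,000) is divided into 3 shares of £7,000: Tariq, Kira, and Nuria each take £7,000.

Qadir: £7,000; Tariq: £7,000; Kira: £7,000; Nuria: £7,000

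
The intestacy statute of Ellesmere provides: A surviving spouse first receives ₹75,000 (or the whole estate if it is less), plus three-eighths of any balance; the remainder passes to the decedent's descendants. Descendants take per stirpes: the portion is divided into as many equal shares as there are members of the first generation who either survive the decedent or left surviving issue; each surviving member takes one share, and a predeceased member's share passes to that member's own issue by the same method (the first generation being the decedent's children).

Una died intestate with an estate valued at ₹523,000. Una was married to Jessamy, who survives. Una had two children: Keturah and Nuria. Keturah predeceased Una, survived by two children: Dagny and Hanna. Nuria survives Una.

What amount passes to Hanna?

Jessamy first takes ₹75,000, leaving a balance of ₹448,000. Jessamy then takes three-eighths of the balance (₹168,000), for a total of ₹243,000. The remaining ₹280,000 passes to the descendants.
The descendants' portion (₹280,000) is divided into 2 shares of ₹140,000: Nuria takes ₹140,000; Keturah's ₹140,000 share passes to Keturah's issue.
Keturah's share (₹140,000) is divided into 2 shares of ₹70,000: Dagny and Hanna each take ₹70,000.

Hanna receives ₹70,000.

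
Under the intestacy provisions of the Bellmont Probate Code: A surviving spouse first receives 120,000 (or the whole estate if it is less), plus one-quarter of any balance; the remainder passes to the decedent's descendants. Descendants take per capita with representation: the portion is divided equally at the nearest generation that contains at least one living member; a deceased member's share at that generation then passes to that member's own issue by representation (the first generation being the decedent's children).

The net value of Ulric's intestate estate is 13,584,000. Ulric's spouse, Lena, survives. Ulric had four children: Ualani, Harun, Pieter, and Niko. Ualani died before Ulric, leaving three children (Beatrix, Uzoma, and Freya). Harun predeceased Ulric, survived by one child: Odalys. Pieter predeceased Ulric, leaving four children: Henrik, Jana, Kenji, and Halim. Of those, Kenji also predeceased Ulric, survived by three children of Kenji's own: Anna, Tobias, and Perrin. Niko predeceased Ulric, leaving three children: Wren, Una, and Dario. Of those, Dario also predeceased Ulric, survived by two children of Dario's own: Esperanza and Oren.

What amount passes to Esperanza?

Lena first takes 120,000, leaving a balance of 13,464,000. Lena then takes one-quarter of the balance (3,366,000), for a total of 3,486,000. The remaining 10,098,000 passes to the descendants.
No child survives, so the initial division is made at the grandchildren's generation.
The descendants' portion (10,098,000) is divided into 11 shares of 918,000: Beatrix, Uzoma, Freya, Odalys, Henrik, Jana, Halim, Wren, and Una each take 918,000; Kenji's 918,000 share passes to Kenji's issue; Dario's 918,000 share passes to Dario's issue.
Kenji's share (918,000) is divided into 3 shares of 306,000: Anna, Tobias, and Perrin each take 306,000.
Dario's share (918,000) is divided into 2 shares of 459,000: Esperanza and Oren each take 459,000.

Esperanza receives 459,000.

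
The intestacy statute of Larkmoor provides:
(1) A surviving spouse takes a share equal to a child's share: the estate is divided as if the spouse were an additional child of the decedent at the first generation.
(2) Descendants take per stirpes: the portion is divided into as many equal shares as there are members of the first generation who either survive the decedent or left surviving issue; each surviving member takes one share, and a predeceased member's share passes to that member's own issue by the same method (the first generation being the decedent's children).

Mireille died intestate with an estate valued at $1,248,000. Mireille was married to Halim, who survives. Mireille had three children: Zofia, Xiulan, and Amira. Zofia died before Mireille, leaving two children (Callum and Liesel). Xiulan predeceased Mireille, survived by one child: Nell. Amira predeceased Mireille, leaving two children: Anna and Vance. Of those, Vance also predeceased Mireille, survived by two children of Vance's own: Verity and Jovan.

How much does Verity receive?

Verity receives $78,000.

The spouse counts as an additional share at the children's level, so there are 4 primary shares of $312,000. Halim takes one such share ($312,000).
The children's combined portion ($936,000) is divided into 3 shares of $312,000: Zofia's $312,000 share passes to Zofia's issue; Xiulan's $312,000 share passes to Xiulan's issue; Amira's $312,000 share passes to Amira's issue.
Zofia's share ($312,000) is divided into 2 shares of $156,000: Callum and Liesel each take $156,000.
Xiulan's share ($312,000) passes entirely to Nell.
Amira's share ($312,000) is divided into 2 shares of $156,000: Anna takes $156,000; Vance's $156,000 share passes to Vance's issue.
Vance's share ($156,000) is divided into 2 shares of $78,000: Verity and Jovan each take $78,000.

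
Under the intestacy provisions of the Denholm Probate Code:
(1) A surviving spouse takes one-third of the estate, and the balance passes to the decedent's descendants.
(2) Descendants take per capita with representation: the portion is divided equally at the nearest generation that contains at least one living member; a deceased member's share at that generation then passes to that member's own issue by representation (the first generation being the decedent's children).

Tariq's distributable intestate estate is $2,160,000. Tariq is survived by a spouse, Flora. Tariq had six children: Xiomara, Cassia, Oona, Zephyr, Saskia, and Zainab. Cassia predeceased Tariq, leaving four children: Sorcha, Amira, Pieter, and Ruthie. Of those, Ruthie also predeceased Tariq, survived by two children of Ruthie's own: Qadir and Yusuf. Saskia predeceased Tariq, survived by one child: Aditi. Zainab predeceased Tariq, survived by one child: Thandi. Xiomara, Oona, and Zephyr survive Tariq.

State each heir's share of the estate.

Flora takes one-third of $2,160,000 = $720,000. The remaining $1,440,000 passes to the descendants.
The descendants' portion ($1,440,000) is divided into 6 shares of $240,000: Xiomara, Oona, and Zephyr each take $240,000; Cassia's $240,000 share passes to Cassia's issue; Saskia's $240,000 share passes to Saskia's issue; Zainab's $240,000 share passes to Zainab's issue.
Cassia's share ($240,000) is divided into 4 shares of $60,000: Sorcha, Amira, and Pieter each take $60,000; Ruthie's $60,000 share passes to Ruthie's issue.
Ruthie's share ($60,000) is divided into 2 shares of $30,000: Qadir and Yusuf each take $30,000.
Saskia's share ($240,000) passes entirely to Aditi.
Zainab's share ($240,000) passes entirely to Thandi.

Flora: $720,000; Xiomara: $240,000; Sorcha: $60,000; Amira: $60,000; Pieter: $60,000; Qadir: $30,000; Yusuf: $30,000; Oona: $240,000; Zephyr: $240,000; Aditi: $240,000; Thandi: $240,000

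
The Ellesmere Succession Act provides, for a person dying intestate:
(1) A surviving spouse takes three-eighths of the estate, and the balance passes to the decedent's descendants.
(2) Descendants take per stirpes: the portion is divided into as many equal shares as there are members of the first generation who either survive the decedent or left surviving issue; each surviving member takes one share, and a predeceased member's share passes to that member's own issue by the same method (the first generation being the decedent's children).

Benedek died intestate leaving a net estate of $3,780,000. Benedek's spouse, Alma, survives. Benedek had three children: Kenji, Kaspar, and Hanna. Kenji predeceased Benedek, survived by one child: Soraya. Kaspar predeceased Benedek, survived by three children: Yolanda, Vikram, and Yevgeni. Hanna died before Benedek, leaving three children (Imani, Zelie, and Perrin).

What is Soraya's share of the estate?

Soraya receives $787,500.

Alma takes three-eighths of $3,780,000 = $1,417,500. The remaining $2,362,500 passes to the descendants.
The descendants' portion ($2,362,500) is divided into 3 shares of $787,500: Kenji's $787,500 share passes to Kenji's issue; Kaspar's $787,500 share passes to Kaspar's issue; Hanna's $787,500 share passes to Hanna's issue.
Kenji's share ($787,500) passes entirely to Soraya.
Kaspar's share ($787,500) is divided into 3 shares of $262,500: Yolanda, Vikram, and Yevgeni each take $262,500.
Hanna's share ($787,500) is divided into 3 shares of $262,500: Imani, Zelie, and Perrin each take $262,500.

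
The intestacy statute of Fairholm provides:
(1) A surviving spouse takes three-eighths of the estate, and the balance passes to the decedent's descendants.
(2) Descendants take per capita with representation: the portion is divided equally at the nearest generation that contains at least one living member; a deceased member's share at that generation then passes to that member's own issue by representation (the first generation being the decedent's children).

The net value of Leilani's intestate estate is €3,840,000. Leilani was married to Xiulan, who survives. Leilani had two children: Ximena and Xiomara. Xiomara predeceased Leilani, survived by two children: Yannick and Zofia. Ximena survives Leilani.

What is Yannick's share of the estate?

Xiulan takes three-eighths of €3,840,000 = €1,440,000. The remaining €2,400,000 passes to the descendants.
The descendants' portion (€2,400,000) is divided into 2 shares of €1,200,000: Ximena takes €1,200,000; Xiomara's €1,200,000 share passes to Xiomara's issue.
Xiomara's share (€1,200,000) is divided into 2 shares of €600,000: Yannick and Zofia each take €600,000.

Yannick receives €600,000.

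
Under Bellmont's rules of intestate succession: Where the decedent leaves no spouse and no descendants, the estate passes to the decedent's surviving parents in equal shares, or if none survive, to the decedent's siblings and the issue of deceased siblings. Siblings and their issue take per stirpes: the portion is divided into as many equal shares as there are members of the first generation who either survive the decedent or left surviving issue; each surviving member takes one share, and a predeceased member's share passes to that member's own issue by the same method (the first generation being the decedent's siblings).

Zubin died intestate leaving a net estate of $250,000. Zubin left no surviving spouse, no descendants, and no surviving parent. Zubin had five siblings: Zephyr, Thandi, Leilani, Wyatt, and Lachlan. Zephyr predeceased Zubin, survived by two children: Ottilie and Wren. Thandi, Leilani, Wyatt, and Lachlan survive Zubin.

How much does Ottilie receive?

Ottilie receives $25,000.

The entire $250,000 passes to the siblings and their issue.
That amount ($250,000) is divided into 5 shares of $50,000: Thandi, Leilani, Wyatt, and Lachlan each take $50,000; Zephyr's $50,000 share passes to Zephyr's issue.
Zephyr's share ($50,000) is divided into 2 shares of $25,000: Ottilie and Wren each take $25,000.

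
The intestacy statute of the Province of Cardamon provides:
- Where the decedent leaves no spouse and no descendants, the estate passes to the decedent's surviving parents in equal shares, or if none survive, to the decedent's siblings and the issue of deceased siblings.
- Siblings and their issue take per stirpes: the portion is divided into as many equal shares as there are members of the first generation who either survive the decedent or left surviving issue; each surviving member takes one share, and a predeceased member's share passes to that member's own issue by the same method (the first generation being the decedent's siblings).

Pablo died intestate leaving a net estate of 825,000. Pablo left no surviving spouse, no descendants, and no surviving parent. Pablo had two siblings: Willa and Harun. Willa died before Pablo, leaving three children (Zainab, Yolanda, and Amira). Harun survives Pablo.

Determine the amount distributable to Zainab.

The entire 825,000 passes to the siblings and their issue.
That amount (825,000) is divided into 2 shares of 412,500: Harun takes 412,500; Willa's 412,500 share passes to Willa's issue.
Willa's share (412,500) is divided into 3 shares of 137,500: Zainab, Yolanda, and Amira each take 137,500.

Zainab receives 137,500.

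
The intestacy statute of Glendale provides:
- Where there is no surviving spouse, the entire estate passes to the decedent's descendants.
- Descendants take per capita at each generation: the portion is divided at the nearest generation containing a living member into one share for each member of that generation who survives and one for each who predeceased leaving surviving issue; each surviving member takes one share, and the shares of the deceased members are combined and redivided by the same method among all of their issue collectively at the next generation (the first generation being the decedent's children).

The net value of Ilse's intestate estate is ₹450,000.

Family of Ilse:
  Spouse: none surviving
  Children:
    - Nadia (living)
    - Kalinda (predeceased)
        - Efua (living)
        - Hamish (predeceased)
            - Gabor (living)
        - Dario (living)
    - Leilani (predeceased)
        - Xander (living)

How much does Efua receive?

The entire ₹450,000 passes to the descendants.
That amount (₹450,000) is divided at the children's generation into 3 shares of ₹150,000. Nadia takes ₹150,000. The 2 shares of the deceased (Kalinda and Leilani) are combined into a pool of ₹300,000.
That pool (₹300,000) is divided at the grandchildren's generation into 4 shares of ₹75,000. Efua, Dario, and Xander each take ₹75,000. The remaining share for the deceased Hamish (₹75,000) is carried to the next generation.
That pool (₹75,000) passes entirely to Gabor, the sole taker at the great-grandchildren's generation.

Efua receives ₹75,000.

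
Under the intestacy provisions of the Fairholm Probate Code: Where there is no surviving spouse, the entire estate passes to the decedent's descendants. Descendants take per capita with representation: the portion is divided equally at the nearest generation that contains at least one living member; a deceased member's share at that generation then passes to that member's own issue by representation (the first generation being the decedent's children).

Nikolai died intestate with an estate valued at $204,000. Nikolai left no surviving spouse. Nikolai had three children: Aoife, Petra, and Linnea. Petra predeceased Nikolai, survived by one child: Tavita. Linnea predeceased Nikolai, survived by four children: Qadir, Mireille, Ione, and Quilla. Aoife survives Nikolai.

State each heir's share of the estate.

The entire $204,000 passes to the descendants.
That amount ($204,000) is divided into 3 shares of $68,000: Aoife takes $68,000; Petra's $68,000 share passes to Petra's issue; Linnea's $68,000 share passes to Linnea's issue.
Petra's share ($68,000) passes entirely to Tavita.
Linnea's share ($68,000) is divided into 4 shares of $17,000: Qadir, Mireille, Ione, and Quilla each take $17,000.

Aoife: $68,000; Tavita: $68,000; Qadir: $17,000; Mireille: $17,000; Ione: $17,000; Quilla: $17,000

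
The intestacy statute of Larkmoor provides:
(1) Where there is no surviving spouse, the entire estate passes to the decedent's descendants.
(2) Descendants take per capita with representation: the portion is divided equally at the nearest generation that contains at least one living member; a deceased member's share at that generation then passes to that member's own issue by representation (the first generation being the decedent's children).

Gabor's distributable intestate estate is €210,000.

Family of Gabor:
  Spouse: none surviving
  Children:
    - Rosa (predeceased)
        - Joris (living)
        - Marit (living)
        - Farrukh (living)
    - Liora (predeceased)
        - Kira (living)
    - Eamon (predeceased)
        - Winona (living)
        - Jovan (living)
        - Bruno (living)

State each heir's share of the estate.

Joris: €30,000; Marit: €30,000; Farrukh: €30,000; Kira: €30,000; Winona: €30,000; Jovan: €30,000; Bruno: €30,000

The entire €210,000 passes to the descendants.
No child survives, so the initial division is made at the grandchildren's generation.
That amount (€210,000) is divided into 7 shares of €30,000: Joris, Marit, Farrukh, Kira, Winona, Jovan, and Bruno each take €30,000.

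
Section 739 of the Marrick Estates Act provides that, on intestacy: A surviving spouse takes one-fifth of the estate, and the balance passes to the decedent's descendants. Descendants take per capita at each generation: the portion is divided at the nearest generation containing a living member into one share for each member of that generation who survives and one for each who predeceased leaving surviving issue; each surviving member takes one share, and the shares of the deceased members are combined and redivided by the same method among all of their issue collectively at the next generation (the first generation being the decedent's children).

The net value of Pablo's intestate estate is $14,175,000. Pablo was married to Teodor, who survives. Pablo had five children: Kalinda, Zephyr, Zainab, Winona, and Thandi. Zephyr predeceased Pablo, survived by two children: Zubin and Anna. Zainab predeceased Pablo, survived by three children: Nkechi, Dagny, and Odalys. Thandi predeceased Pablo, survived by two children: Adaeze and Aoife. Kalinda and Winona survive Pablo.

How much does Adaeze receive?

Adaeze receives $972,000.

Teodor takes one-fifth of $14,175,000 = $2,835,000. The remaining $11,340,000 passes to the descendants.
The descendants' portion ($11,340,000) is divided at the children's generation into 5 shares of $2,268,000. Kalinda and Winona each take $2,268,000. The 3 shares of the deceased (Zephyr, Zainab, and Thandi) are combined into a pool of $6,804,000.
That pool ($6,804,000) is divided at the grandchildren's generation equally among Zubin, Anna, Nkechi, Dagny, Odalys, Adaeze, and Aoife: $972,000 each.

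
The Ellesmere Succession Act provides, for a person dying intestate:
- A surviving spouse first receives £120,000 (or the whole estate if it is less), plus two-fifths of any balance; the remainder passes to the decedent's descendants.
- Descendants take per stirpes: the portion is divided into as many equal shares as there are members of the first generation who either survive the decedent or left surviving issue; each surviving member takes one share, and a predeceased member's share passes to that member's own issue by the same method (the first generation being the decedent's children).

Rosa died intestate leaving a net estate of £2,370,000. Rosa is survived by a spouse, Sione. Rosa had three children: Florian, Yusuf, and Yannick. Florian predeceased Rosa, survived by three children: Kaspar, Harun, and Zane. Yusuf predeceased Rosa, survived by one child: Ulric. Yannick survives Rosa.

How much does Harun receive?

Harun receives £150,000.

Sione first takes £120,000, leaving a balance of £2,250,000. Sione then takes two-fifths of the balance (£900,000), for a total of £1,020,000. The remaining £1,350,000 passes to the descendants.
The descendants' portion (£1,350,000) is divided into 3 shares of £450,000: Yannick takes £450,000; Florian's £450,000 share passes to Florian's issue; Yusuf's £450,000 share passes to Yusuf's issue.
Florian's share (£450,000) is divided into 3 shares of £150,000: Kaspar, Harun, and Zane each take £150,000.
Yusuf's share (£450,000) passes entirely to Ulric.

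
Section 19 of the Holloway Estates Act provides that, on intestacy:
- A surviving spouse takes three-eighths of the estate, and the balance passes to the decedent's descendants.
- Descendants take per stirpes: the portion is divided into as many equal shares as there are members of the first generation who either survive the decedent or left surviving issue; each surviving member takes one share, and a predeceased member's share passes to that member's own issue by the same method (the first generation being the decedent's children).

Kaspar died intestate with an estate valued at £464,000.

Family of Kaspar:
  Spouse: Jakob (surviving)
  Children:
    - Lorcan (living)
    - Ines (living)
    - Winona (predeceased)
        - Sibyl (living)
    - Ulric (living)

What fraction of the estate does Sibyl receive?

Jakob takes three-eighths of £464,000 = £174,000. The remaining £290,000 passes to the descendants.
The descendants' portion (£290,000) is divided into 4 shares of £72,500: Lorcan, Ines, and Ulric each take £72,500; Winona's £72,500 share passes to Winona's issue.
Winona's share (£72,500) passes entirely to Sibyl.

Sibyl receives 5/32 of the estate.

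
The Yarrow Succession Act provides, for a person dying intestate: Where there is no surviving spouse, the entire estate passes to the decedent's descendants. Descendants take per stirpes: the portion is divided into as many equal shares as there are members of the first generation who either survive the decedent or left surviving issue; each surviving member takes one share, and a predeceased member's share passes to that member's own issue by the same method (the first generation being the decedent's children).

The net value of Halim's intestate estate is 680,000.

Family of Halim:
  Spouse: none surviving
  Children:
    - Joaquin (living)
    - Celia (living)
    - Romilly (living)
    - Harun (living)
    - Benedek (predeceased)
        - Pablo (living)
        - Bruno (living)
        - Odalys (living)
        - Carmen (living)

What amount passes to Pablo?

Pablo receives 34,000.

The entire 680,000 passes to the descendants.
That amount (680,000) is divided into 5 shares of 136,000: Joaquin, Celia, Romilly, and Harun each take 136,000; Benedek's 136,000 share passes to Benedek's issue.
Benedek's share (136,000) is divided into 4 shares of 34,000: Pablo, Bruno, Odalys, and Carmen each take 34,000.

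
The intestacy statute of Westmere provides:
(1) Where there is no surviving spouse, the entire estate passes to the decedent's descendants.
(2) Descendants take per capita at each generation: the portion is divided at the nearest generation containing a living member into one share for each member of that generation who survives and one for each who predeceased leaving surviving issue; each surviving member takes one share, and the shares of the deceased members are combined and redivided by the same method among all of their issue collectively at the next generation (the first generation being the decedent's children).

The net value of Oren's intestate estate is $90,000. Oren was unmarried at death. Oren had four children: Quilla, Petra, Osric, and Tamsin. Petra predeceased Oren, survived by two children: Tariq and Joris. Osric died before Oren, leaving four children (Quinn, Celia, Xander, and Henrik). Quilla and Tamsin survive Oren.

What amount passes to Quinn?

Quinn receives $7,500.

The entire $90,000 passes to the descendants.
That amount ($90,000) is divided at the children's generation into 4 shares of $22,500. Quilla and Tamsin each take $22,500. The 2 shares of the deceased (Petra and Osric) are combined into a pool of $45,000.
That pool ($45,000) is divided at the grandchildren's generation equally among Tariq, Joris, Quinn, Celia, Xander, and Henrik: $7,500 each.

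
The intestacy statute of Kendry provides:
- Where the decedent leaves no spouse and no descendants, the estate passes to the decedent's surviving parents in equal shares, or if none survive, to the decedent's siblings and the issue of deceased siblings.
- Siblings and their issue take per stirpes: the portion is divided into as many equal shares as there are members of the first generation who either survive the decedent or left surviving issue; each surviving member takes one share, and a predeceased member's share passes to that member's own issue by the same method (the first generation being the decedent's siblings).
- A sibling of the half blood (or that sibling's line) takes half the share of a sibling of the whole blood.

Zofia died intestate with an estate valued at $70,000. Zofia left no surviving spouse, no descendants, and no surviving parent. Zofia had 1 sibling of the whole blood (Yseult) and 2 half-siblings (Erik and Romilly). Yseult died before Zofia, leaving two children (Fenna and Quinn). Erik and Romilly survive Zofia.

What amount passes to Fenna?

The entire $70,000 passes to the siblings and their issue.
Counting each half-blood sibling's line as half a unit, there are 2 units in $70,000, so one unit is $35,000. Whole-blood lines (Yseult) take $35,000 each; half-blood lines (Erik and Romilly) take $17,500 each.
Yseult's share ($35,000) is divided into 2 shares of $17,500: Fenna and Quinn each take $17,500.

Fenna receives $17,500.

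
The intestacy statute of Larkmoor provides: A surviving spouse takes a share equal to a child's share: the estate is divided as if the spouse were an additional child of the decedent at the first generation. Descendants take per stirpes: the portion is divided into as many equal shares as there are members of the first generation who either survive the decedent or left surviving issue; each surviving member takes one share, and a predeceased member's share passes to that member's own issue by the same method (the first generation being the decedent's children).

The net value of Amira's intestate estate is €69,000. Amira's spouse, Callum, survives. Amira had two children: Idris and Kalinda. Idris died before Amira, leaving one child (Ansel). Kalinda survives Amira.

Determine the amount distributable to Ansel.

The spouse counts as an additional share at the children's level, so there are 3 primary shares of €23,000. Callum takes one such share (€23,000).
The children's combined portion (€46,000) is divided into 2 shares of €23,000: Kalinda takes €23,000; Idris's €23,000 share passes to Idris's issue.
Idris's share (€23,000) passes entirely to Ansel.

Ansel receives €23,000.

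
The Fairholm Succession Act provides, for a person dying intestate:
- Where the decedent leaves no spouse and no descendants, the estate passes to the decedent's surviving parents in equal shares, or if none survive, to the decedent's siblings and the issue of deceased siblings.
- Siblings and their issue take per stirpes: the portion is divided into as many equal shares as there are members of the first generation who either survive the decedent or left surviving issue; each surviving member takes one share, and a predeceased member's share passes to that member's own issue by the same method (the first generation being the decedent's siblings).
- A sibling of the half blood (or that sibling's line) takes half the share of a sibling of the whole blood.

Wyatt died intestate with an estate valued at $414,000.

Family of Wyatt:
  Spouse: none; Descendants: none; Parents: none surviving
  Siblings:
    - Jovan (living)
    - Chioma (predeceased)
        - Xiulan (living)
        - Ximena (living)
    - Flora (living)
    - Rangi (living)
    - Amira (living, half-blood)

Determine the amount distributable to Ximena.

Ximena receives $46,000.

The entire $414,000 passes to the siblings and their issue.
Counting each half-blood sibling's line as half a unit, there are 9/2 units in $414,000, so one unit is $92,000. Whole-blood lines (Jovan, Chioma, Flora, and Rangi) take $92,000 each; half-blood lines (Amira) take $46,000 each.
Chioma's share ($92,000) is divided into 2 shares of $46,000: Xiulan and Ximena each take $46,000.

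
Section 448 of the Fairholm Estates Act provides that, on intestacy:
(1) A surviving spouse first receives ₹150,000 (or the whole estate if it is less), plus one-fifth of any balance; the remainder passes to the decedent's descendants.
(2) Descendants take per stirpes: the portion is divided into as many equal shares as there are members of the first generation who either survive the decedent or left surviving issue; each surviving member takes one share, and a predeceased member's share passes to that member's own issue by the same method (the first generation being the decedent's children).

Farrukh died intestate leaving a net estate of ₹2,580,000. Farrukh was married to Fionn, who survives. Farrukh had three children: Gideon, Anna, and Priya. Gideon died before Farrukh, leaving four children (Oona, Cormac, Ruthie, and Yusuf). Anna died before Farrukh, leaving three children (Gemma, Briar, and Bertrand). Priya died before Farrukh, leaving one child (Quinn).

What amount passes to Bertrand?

Bertrand receives ₹216,000.

Fionn first takes ₹150,000, leaving a balance of ₹2,430,000. Fionn then takes one-fifth of the balance (₹486,000), for a total of ₹636,000. The remaining ₹1,944,000 passes to the descendants.
The descendants' portion (₹1,944,000) is divided into 3 shares of ₹648,000: Gideon's ₹648,000 share passes to Gideon's issue; Anna's ₹648,000 share passes to Anna's issue; Priya's ₹648,000 share passes to Priya's issue.
Gideon's share (₹648,000) is divided into 4 shares of ₹162,000: Oona, Cormac, Ruthie, and Yusuf each take ₹162,000.
Anna's share (₹648,000) is divided into 3 shares of ₹216,000: Gemma, Briar, and Bertrand each take ₹216,000.
Priya's share (₹648,000) passes entirely to Quinn.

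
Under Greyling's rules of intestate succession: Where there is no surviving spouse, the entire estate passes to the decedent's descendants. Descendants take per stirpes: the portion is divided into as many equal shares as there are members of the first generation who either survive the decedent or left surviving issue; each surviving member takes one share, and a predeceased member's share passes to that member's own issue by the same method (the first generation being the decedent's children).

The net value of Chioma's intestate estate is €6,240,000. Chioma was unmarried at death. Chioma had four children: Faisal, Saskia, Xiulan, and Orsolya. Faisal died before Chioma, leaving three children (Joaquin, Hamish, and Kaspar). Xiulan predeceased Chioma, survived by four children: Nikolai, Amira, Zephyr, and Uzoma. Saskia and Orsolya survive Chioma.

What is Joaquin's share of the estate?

The entire €6,240,000 passes to the descendants.
That amount (€6,240,000) is divided into 4 shares of €1,560,000: Saskia and Orsolya each take €1,560,000; Faisal's €1,560,000 share passes to Faisal's issue; Xiulan's €1,560,000 share passes to Xiulan's issue.
Faisal's share (€1,560,000) is divided into 3 shares of €520,000: Joaquin, Hamish, and Kaspar each take €520,000.
Xiulan's share (€1,560,000) is divided into 4 shares of €390,000: Nikolai, Amira, Zephyr, and Uzoma each take €390,000.

Joaquin receives €520,000.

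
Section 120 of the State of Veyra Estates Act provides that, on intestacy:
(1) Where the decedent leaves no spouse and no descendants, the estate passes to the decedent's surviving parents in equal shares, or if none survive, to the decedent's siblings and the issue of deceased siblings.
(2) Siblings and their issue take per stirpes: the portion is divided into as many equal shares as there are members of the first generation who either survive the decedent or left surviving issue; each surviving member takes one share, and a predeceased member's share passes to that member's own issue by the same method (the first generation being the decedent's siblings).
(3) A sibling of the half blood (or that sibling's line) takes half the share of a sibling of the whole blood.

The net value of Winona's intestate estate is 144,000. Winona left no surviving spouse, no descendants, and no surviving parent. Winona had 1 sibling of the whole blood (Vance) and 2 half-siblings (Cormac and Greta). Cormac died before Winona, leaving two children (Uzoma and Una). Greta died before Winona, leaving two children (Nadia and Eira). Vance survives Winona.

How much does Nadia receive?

The entire 144,000 passes to the siblings and their issue.
Counting each half-blood sibling's line as half a unit, there are 2 units in 144,000, so one unit is 72,000. Whole-blood lines (Vance) take 72,000 each; half-blood lines (Cormac and Greta) take 36,000 each.
Cormac's share (36,000) is divided into 2 shares of 18,000: Uzoma and Una each take 18,000.
Greta's share (36,000) is divided into 2 shares of 18,000: Nadia and Eira each take 18,000.

Nadia receives 18,000.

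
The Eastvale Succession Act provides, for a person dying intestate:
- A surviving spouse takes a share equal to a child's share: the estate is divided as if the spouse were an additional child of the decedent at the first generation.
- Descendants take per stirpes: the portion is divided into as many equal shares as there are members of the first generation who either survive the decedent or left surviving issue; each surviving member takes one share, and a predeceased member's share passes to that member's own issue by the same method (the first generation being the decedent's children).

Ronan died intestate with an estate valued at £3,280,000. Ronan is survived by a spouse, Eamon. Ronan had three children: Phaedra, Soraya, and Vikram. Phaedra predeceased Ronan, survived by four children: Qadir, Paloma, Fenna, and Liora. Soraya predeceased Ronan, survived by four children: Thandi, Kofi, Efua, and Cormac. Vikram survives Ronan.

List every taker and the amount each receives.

The spouse counts as an additional share at the children's level, so there are 4 primary shares of £820,000. Eamon takes one such share (£820,000).
The children's combined portion (£2,460,000) is divided into 3 shares of £820,000: Vikram takes £820,000; Phaedra's £820,000 share passes to Phaedra's issue; Soraya's £820,000 share passes to Soraya's issue.
Phaedra's share (£820,000) is divided into 4 shares of £205,000: Qadir, Paloma, Fenna, and Liora each take £205,000.
Soraya's share (£820,000) is divided into 4 shares of £205,000: Thandi, Kofi, Efua, and Cormac each take £205,000.

Eamon: £820,000; Qadir: £205,000; Paloma: £205,000; Fenna: £205,000; Liora: £205,000; Thandi: £205,000; Kofi: £205,000; Efua: £205,000; Cormac: £205,000; Vikram: £820,000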